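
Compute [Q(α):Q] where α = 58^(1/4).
[Q(α):Q] = 4

α is a root of x^4 - 58. By Eisenstein's criterion at the prime p = 2 (which divides the constant term 58 but p^2 = 4 does not, since 58 is squarefree), x^4 - 58 is irreducible over Q. Hence [Q(α):Q] = 4.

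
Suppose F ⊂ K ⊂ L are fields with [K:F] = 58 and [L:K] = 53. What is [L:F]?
[L:F] = 3074

The tower law says that for any tower of field extensions F ⊂ K ⊂ L with finite degrees, [L:F] = [L:K] · [K:F]. Here this gives [L:F] = 53 · 58 = 3074.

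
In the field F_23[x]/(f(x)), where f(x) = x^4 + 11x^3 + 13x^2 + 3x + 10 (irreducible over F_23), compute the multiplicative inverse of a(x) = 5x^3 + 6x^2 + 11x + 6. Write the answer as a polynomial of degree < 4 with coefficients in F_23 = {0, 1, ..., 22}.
a(x)^(-1) ≡ 20x^3 + 13x^2 + x + 14 (mod f(x))

Since f is irreducible over F_23, F_23[x]/(f) is a field and a(x) ≠ 0 has an inverse. Apply the extended Euclidean algorithm to f(x) and a(x) in F_23[x]: f(x) = (14x + 13)·a(x) + (11x^2 + 6x + 1);  a(x) = (13x + 6)·(11x^2 + 6x + 1) + (8x);  (11x^2 + 6x + 1) = (10x + 18)·(8x) + (1). The last nonzero remainder is the constant 1 = gcd(f, a) in F_23. Back-substituting through the division chain expresses 1 = s(x)·a(x) + t(x)·f(x) with s(x) ≡ 20x^3 + 13x^2 + x + 14 (mod f), so a(x)^(-1) ≡ s(x) = 20x^3 + 13x^2 + x + 14 (mod f). Check: (5x^3 + 6x^2 + 11x + 6)·(20x^3 + 13x^2 + x + 14) = 8x^6 + x^5 + 4x^4 + 17x^3 + 12x^2 + 22x + 15 ≡ 1 (mod x^4 + 11x^3 + 13x^2 + 3x + 10).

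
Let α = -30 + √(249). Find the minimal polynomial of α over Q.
m_α(x) = x^2 + 60x + 651

From α + 30 = √(249), squaring gives (α + 30)^2 = 249, i.e. α^2 + 60α + 900 = 249, so α^2 + 60α + 651 = 0. The discriminant of x^2 + 60x + 651 is (60)^2 - 4·(651) = 3600 - 2604 = 996, and 4·(249) is not a perfect square in Q since 249 is squarefree and ≠ 1. Hence x^2 + 60x + 651 is irreducible over Q and is the minimal polynomial of α.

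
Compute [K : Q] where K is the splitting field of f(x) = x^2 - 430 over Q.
[K : Q] = 2

f(x) = x^2 - 430 factors as (x - √430)(x + √430). The splitting field is K = Q(√430). Since 430 is squarefree and > 1, it is not a perfect square, so x^2 - 430 is irreducible over Q and [Q(√430) : Q] = 2. Hence [K : Q] = 2.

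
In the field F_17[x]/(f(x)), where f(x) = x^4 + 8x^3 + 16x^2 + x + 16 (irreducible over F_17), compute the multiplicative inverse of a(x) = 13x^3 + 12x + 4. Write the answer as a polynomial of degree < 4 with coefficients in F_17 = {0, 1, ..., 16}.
a(x)^(-1) ≡ 7x^3 + 8x^2 + 13x + 5 (mod f(x))

Since f is irreducible over F_17, F_17[x]/(f) is a field and a(x) ≠ 0 has an inverse. Apply the extended Euclidean algorithm to f(x) and a(x) in F_17[x]: f(x) = (4x + 15)·a(x) + (2x^2 + 9x + 7);  a(x) = (15x + 9)·(2x^2 + 9x + 7) + (13x + 9);  (2x^2 + 9x + 7) = (8x + 3)·(13x + 9) + (14). The last nonzero remainder is the constant 14 = gcd(f, a) in F_17. Back-substituting through the division chain expresses 14 = s(x)·a(x) + t(x)·f(x) with s(x) ≡ 13x^3 + 10x^2 + 12x + 2 (mod f), so (13x^3 + 10x^2 + 12x + 2)·a(x) ≡ 14 (mod f). Multiplying by 14^(-1) ≡ 11 in F_17 gives a(x)^(-1) ≡ 11·(13x^3 + 10x^2 + 12x + 2) ≡ 7x^3 + 8x^2 + 13x + 5 (mod f). Check: (13x^3 + 12x + 4)·(7x^3 + 8x^2 + 13x + 5) = 6x^6 + 2x^5 + 15x^4 + 2x^3 + x^2 + 10x + 3 ≡ 1 (mod x^4 + 8x^3 + 16x^2 + x + 16).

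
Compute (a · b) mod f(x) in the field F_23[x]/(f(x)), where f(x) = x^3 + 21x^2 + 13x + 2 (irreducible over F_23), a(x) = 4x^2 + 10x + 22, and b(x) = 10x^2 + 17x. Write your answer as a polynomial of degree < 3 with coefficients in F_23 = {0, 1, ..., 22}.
a · b ≡ 21x^2 + 14x + 10 (mod f(x))

Multiply in F_23[x]: a(x)·b(x) = (4x^2 + 10x + 22)·(10x^2 + 17x) = 17x^4 + 7x^3 + 22x^2 + 6x. This has degree ≥ 3, so divide by f(x) over F_23: 17x^4 + 7x^3 + 22x^2 + 6x = (17x + 18)·(x^3 + 21x^2 + 13x + 2) + (21x^2 + 14x + 10). Hence a·b ≡ 21x^2 + 14x + 10 (mod f). (F_23[x]/(f) is a field with 23^3 = 12167 elements since f is irreducible of degree 3.)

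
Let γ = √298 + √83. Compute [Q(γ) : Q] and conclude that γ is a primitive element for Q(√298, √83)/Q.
[Q(γ) : Q] = 4 (equivalently, Q(γ) = Q(√298, √83))

Obviously Q(γ) ⊆ Q(√298, √83), and [Q(√298, √83):Q] = 4 (since 298, 83 are distinct squarefree integers > 1 with 24734 not a perfect square). To show equality we compute the minimal polynomial of γ. From γ = √298 + √83: γ^2 = 298 + 2√(24734) + 83 = 381 + 2√(24734), so γ^2 - 381 = 2√(24734); squaring, (γ^2 - 381)^2 = 4·24734, i.e. γ^4 - 762γ^2 + 145161 - 98936 = 0, i.e. γ^4 - 762γ^2 + 46225 = 0. So γ is a root of x^4 - 762x^2 + 46225. This polynomial is irreducible over Q: it has no rational root (each ±√298 ± √83 is irrational), and any factorization into two quadratics over Q would force √(24734) ∈ Q (pairing opposite roots) or √298, √83 ∈ Q (other pairings), all impossible. Hence [Q(γ):Q] = 4 = [Q(√298, √83):Q], so Q(γ) = Q(√298, √83).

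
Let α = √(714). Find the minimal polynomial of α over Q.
m_α(x) = x^2 - 714

α satisfies α^2 - 714 = 0, so x^2 - 714 annihilates α. Since d = 714 is squarefree and ≠ 1, it is not a perfect square in Q, so x^2 - 714 has no rational root and is therefore irreducible over Q (a degree-2 polynomial over a field is irreducible iff it has no root). Hence m_α(x) = x^2 - 714.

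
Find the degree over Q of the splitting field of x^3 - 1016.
[K : Q] = 6

The roots of x^3 - 1016 are ∛1016, ω∛1016, ω^2∛1016 where ω = e^(2πi/3) is a primitive cube root of unity, so K = Q(∛1016, ω). Now [Q(∛1016):Q] = 3 (since 1016 is not a perfect cube, x^3 - 1016 is irreducible) and [Q(ω):Q] = 2. Both 2 and 3 divide [K:Q], and [K:Q] ≤ 3·2 = 6, so [K:Q] = 6. (Equivalently: Q(∛1016) ⊂ R but ω ∉ R, so [K : Q(∛1016)] = 2.)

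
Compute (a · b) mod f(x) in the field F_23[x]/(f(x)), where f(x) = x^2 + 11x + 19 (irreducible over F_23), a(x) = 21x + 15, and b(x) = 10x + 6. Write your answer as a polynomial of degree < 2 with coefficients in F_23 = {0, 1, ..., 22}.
a · b ≡ 13x + 10 (mod f(x))

Multiply in F_23[x]: a(x)·b(x) = (21x + 15)·(10x + 6) = 3x^2 + 21. This has degree ≥ 2, so divide by f(x) over F_23: 3x^2 + 21 = (3)·(x^2 + 11x + 19) + (13x + 10). Hence a·b ≡ 13x + 10 (mod f). (F_23[x]/(f) is a field with 23^2 = 529 elements since f is irreducible of degree 2.)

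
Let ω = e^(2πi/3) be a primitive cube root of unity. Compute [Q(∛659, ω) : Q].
[Q(∛659, ω) : Q] = 6

[Q(∛659):Q] = 3 (min poly x^3 - 659, irreducible since 659 is not a perfect cube). [Q(ω):Q] = 2 (min poly x^2 + x + 1). Since Q(∛659) ⊂ R and ω ∉ R, we have ω ∉ Q(∛659), so x^2 + x + 1 remains irreducible over Q(∛659) and [Q(∛659, ω) : Q(∛659)] = 2. By the tower law, [Q(∛659, ω) : Q] = 3 · 2 = 6. (In fact Q(∛659, ω) is the splitting field of x^3 - 659 over Q.)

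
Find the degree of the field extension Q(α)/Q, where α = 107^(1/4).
[Q(α):Q] = 4

α is a root of x^4 - 107. By Eisenstein's criterion at the prime p = 107 (which divides the constant term 107 but p^2 = 11449 does not, since 107 is squarefree), x^4 - 107 is irreducible over Q. Hence [Q(α):Q] = 4.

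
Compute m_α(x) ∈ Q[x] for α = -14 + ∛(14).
m_α(x) = x^3 + 42x^2 + 588x + 2730

Set β = α + 14 = ∛(14), so β^3 = 14. Then (α + 14)^3 - 14 = 0, i.e. α is a root of g(x) = (x + 14)^3 - 14 = x^3 + 42x^2 + 588x + 2730. Since g(x) = h(x + 14) where h(x) = x^3 - 14, and h is irreducible over Q (because 14 is not a perfect cube, so h has no rational root, and a monic cubic with no rational root is irreducible), g is also irreducible (irreducibility is preserved under the substitution x → x + 14). Hence m_α(x) = x^3 + 42x^2 + 588x + 2730.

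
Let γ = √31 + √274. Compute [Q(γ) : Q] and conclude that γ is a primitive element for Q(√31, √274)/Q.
[Q(γ) : Q] = 4 (equivalently, Q(γ) = Q(√31, √274))

Obviously Q(γ) ⊆ Q(√31, √274), and [Q(√31, √274):Q] = 4 (since 31, 274 are distinct squarefree integers > 1 with 8494 not a perfect square). To show equality we compute the minimal polynomial of γ. From γ = √31 + √274: γ^2 = 31 + 2√(8494) + 274 = 305 + 2√(8494), so γ^2 - 305 = 2√(8494); squaring, (γ^2 - 305)^2 = 4·8494, i.e. γ^4 - 610γ^2 + 93025 - 33976 = 0, i.e. γ^4 - 610γ^2 + 59049 = 0. So γ is a root of x^4 - 610x^2 + 59049. This polynomial is irreducible over Q: it has no rational root (each ±√31 ± √274 is irrational), and any factorization into two quadratics over Q would force √(8494) ∈ Q (pairing opposite roots) or √31, √274 ∈ Q (other pairings), all impossible. Hence [Q(γ):Q] = 4 = [Q(√31, √274):Q], so Q(γ) = Q(√31, √274).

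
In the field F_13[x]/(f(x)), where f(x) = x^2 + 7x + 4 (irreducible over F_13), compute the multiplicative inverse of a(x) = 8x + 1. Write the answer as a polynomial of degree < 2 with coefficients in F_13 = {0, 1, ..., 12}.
a(x)^(-1) ≡ 3x + 6 (mod f(x))

Since f is irreducible over F_13, F_13[x]/(f) is a field and a(x) ≠ 0 has an inverse. Apply the extended Euclidean algorithm to f(x) and a(x) in F_13[x]: f(x) = (5x + 10)·a(x) + (7). The last nonzero remainder is the constant 7 = gcd(f, a) in F_13. Back-substituting through the division chain expresses 7 = s(x)·a(x) + t(x)·f(x) with s(x) ≡ 8x + 3 (mod f), so (8x + 3)·a(x) ≡ 7 (mod f). Multiplying by 7^(-1) ≡ 2 in F_13 gives a(x)^(-1) ≡ 2·(8x + 3) ≡ 3x + 6 (mod f). Check: (8x + 1)·(3x + 6) = 11x^2 + 12x + 6 ≡ 1 (mod x^2 + 7x + 4).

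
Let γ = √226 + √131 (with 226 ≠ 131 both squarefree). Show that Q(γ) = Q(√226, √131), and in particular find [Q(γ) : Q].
[Q(γ) : Q] = 4 (equivalently, Q(γ) = Q(√226, √131))

Obviously Q(γ) ⊆ Q(√226, √131), and [Q(√226, √131):Q] = 4 (since 226, 131 are distinct squarefree integers > 1 with 29606 not a perfect square). To show equality we compute the minimal polynomial of γ. From γ = √226 + √131: γ^2 = 226 + 2√(29606) + 131 = 357 + 2√(29606), so γ^2 - 357 = 2√(29606); squaring, (γ^2 - 357)^2 = 4·29606, i.e. γ^4 - 714γ^2 + 127449 - 118424 = 0, i.e. γ^4 - 714γ^2 + 9025 = 0. So γ is a root of x^4 - 714x^2 + 9025. This polynomial is irreducible over Q: it has no rational root (each ±√226 ± √131 is irrational), and any factorization into two quadratics over Q would force √(29606) ∈ Q (pairing opposite roots) or √226, √131 ∈ Q (other pairings), all impossible. Hence [Q(γ):Q] = 4 = [Q(√226, √131):Q], so Q(γ) = Q(√226, √131).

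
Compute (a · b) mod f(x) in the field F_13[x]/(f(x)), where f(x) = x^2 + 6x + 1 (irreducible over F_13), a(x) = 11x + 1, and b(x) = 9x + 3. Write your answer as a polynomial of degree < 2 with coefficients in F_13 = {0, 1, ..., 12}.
a · b ≡ 7x + 8 (mod f(x))

Multiply in F_13[x]: a(x)·b(x) = (11x + 1)·(9x + 3) = 8x^2 + 3x + 3. This has degree ≥ 2, so divide by f(x) over F_13: 8x^2 + 3x + 3 = (8)·(x^2 + 6x + 1) + (7x + 8). Hence a·b ≡ 7x + 8 (mod f). (F_13[x]/(f) is a field with 13^2 = 169 elements since f is irreducible of degree 2.)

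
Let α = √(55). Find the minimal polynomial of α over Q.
m_α(x) = x^2 - 55

α satisfies α^2 - 55 = 0, so x^2 - 55 annihilates α. Since d = 55 is squarefree and ≠ 1, it is not a perfect square in Q, so x^2 - 55 has no rational root and is therefore irreducible over Q (a degree-2 polynomial over a field is irreducible iff it has no root). Hence m_α(x) = x^2 - 55.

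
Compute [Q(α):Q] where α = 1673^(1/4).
[Q(α):Q] = 4

α is a root of x^4 - 1673. By Eisenstein's criterion at the prime p = 7 (which divides the constant term 1673 but p^2 = 49 does not, since 1673 is squarefree), x^4 - 1673 is irreducible over Q. Hence [Q(α):Q] = 4.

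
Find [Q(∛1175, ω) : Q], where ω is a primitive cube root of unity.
[Q(∛1175, ω) : Q] = 6

[Q(∛1175):Q] = 3 (min poly x^3 - 1175, irreducible since 1175 is not a perfect cube). [Q(ω):Q] = 2 (min poly x^2 + x + 1). Since Q(∛1175) ⊂ R and ω ∉ R, we have ω ∉ Q(∛1175), so x^2 + x + 1 remains irreducible over Q(∛1175) and [Q(∛1175, ω) : Q(∛1175)] = 2. By the tower law, [Q(∛1175, ω) : Q] = 3 · 2 = 6. (In fact Q(∛1175, ω) is the splitting field of x^3 - 1175 over Q.)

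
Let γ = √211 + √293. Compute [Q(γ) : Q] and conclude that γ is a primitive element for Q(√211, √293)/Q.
[Q(γ) : Q] = 4 (equivalently, Q(γ) = Q(√211, √293))

Obviously Q(γ) ⊆ Q(√211, √293), and [Q(√211, √293):Q] = 4 (since 211, 293 are distinct squarefree integers > 1 with 61823 not a perfect square). To show equality we compute the minimal polynomial of γ. From γ = √211 + √293: γ^2 = 211 + 2√(61823) + 293 = 504 + 2√(61823), so γ^2 - 504 = 2√(61823); squaring, (γ^2 - 504)^2 = 4·61823, i.e. γ^4 - 1008γ^2 + 254016 - 247292 = 0, i.e. γ^4 - 1008γ^2 + 6724 = 0. So γ is a root of x^4 - 1008x^2 + 6724. This polynomial is irreducible over Q: it has no rational root (each ±√211 ± √293 is irrational), and any factorization into two quadratics over Q would force √(61823) ∈ Q (pairing opposite roots) or √211, √293 ∈ Q (other pairings), all impossible. Hence [Q(γ):Q] = 4 = [Q(√211, √293):Q], so Q(γ) = Q(√211, √293).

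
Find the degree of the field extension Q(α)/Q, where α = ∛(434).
[Q(α):Q] = 3

The minimal polynomial of α is x^3 - 434, irreducible over Q since 434 is not a perfect cube (so x^3 - 434 has no rational root). Hence [Q(α):Q] = deg(m_α) = 3.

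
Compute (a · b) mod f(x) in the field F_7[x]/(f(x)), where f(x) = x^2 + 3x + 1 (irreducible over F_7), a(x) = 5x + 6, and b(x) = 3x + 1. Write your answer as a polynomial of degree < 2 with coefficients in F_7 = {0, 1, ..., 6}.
a · b ≡ 6x + 5 (mod f(x))

Multiply in F_7[x]: a(x)·b(x) = (5x + 6)·(3x + 1) = x^2 + 2x + 6. This has degree ≥ 2, so divide by f(x) over F_7: x^2 + 2x + 6 = (1)·(x^2 + 3x + 1) + (6x + 5). Hence a·b ≡ 6x + 5 (mod f). (F_7[x]/(f) is a field with 7^2 = 49 elements since f is irreducible of degree 2.)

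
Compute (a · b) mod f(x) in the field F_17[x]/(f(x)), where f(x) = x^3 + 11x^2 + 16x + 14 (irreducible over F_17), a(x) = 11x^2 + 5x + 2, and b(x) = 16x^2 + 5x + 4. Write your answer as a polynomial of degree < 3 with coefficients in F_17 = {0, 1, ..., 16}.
a · b ≡ 11x^2 + 15x + 11 (mod f(x))

Multiply in F_17[x]: a(x)·b(x) = (11x^2 + 5x + 2)·(16x^2 + 5x + 4) = 6x^4 + 16x^3 + 16x^2 + 13x + 8. This has degree ≥ 3, so divide by f(x) over F_17: 6x^4 + 16x^3 + 16x^2 + 13x + 8 = (6x + 1)·(x^3 + 11x^2 + 16x + 14) + (11x^2 + 15x + 11). Hence a·b ≡ 11x^2 + 15x + 11 (mod f). (F_17[x]/(f) is a field with 17^3 = 4913 elements since f is irreducible of degree 3.)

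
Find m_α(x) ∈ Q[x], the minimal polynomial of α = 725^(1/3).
m_α(x) = x^3 - 725

α satisfies α^3 = 725, so x^3 - 725 annihilates α. By the rational root test, a rational root p/q (in lowest terms) of x^3 - 725 would satisfy p^3 = 725 q^3, forcing q = 1 and p^3 = 725; but 725 is not a perfect cube, contradiction. A monic cubic over Q with no rational root is irreducible (any nontrivial factorization would include a linear factor). Hence x^3 - 725 is the minimal polynomial of α, and in particular [Q(α):Q] = 3.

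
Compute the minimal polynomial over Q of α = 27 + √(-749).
m_α(x) = x^2 - 54x + 1478

From α - 27 = √(-749), squaring gives (α - 27)^2 = -749, i.e. α^2 - 54α + 729 = -749, so α^2 - 54α + 1478 = 0. The discriminant of x^2 - 54x + 1478 is (-54)^2 - 4·(1478) = 2916 - 5912 = -2996, and 4·(-749) is not a perfect square in Q since -749 is squarefree and ≠ 1. Hence x^2 - 54x + 1478 is irreducible over Q and is the minimal polynomial of α.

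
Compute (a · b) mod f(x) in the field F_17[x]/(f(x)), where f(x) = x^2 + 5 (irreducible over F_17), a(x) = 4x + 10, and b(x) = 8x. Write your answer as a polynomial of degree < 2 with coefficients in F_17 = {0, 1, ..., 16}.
a · b ≡ 12x + 10 (mod f(x))

Multiply in F_17[x]: a(x)·b(x) = (4x + 10)·(8x) = 15x^2 + 12x. This has degree ≥ 2, so divide by f(x) over F_17: 15x^2 + 12x = (15)·(x^2 + 5) + (12x + 10). Hence a·b ≡ 12x + 10 (mod f). (F_17[x]/(f) is a field with 17^2 = 289 elements since f is irreducible of degree 2.)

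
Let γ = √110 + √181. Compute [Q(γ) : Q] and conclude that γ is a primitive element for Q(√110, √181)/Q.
[Q(γ) : Q] = 4 (equivalently, Q(γ) = Q(√110, √181))

Obviously Q(γ) ⊆ Q(√110, √181), and [Q(√110, √181):Q] = 4 (since 110, 181 are distinct squarefree integers > 1 with 19910 not a perfect square). To show equality we compute the minimal polynomial of γ. From γ = √110 + √181: γ^2 = 110 + 2√(19910) + 181 = 291 + 2√(19910), so γ^2 - 291 = 2√(19910); squaring, (γ^2 - 291)^2 = 4·19910, i.e. γ^4 - 582γ^2 + 84681 - 79640 = 0, i.e. γ^4 - 582γ^2 + 5041 = 0. So γ is a root of x^4 - 582x^2 + 5041. This polynomial is irreducible over Q: it has no rational root (each ±√110 ± √181 is irrational), and any factorization into two quadratics over Q would force √(19910) ∈ Q (pairing opposite roots) or √110, √181 ∈ Q (other pairings), all impossible. Hence [Q(γ):Q] = 4 = [Q(√110, √181):Q], so Q(γ) = Q(√110, √181).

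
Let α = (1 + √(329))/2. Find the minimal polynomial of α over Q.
m_α(x) = x^2 - x - 82

From 2α - 1 = √(329), squaring gives (2α - 1)^2 = 329, i.e. 4α^2 - 4α + 1 = 329, so α^2 - α + (1 - 329)/4 = 0. Since 329 ≡ 1 (mod 4), (1 - 329)/4 = -82 ∈ Z. The polynomial x^2 - x - 82 has discriminant 1 - 4·(-82) = 329, which is not a perfect square in Q (d = 329 is squarefree and ≠ 1), so x^2 - x - 82 is irreducible over Q. It is the minimal polynomial of α.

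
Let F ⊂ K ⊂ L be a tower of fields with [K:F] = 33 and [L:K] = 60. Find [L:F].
[L:F] = 1980

The tower law says that for any tower of field extensions F ⊂ K ⊂ L with finite degrees, [L:F] = [L:K] · [K:F]. Here this gives [L:F] = 60 · 33 = 1980.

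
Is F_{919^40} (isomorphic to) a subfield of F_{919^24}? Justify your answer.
No: F_{919^40} is not a subfield of F_{919^24}

F_{p^m} embeds in F_{p^n} iff m | n. Here 40 ∤ 24 (since 24 = 0·40 + 24 with remainder 24 ≠ 0), so F_{919^40} is not a subfield of F_{919^24}. Equivalently: if it were, the tower law would give 40 = [F_{919^40}:F_919] dividing [F_{919^24}:F_919] = 24, contradiction.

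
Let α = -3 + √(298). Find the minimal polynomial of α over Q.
m_α(x) = x^2 + 6x - 289

From α + 3 = √(298), squaring gives (α + 3)^2 = 298, i.e. α^2 + 6α + 9 = 298, so α^2 + 6α - 289 = 0. The discriminant of x^2 + 6x - 289 is (6)^2 - 4·(-289) = 36 + 1156 = 1192, and 4·(298) is not a perfect square in Q since 298 is squarefree and ≠ 1. Hence x^2 + 6x - 289 is irreducible over Q and is the minimal polynomial of α.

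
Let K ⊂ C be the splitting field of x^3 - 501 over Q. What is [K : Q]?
[K : Q] = 6

The roots of x^3 - 501 are ∛501, ω∛501, ω^2∛501 where ω = e^(2πi/3) is a primitive cube root of unity, so K = Q(∛501, ω). Now [Q(∛501):Q] = 3 (since 501 is not a perfect cube, x^3 - 501 is irreducible) and [Q(ω):Q] = 2. Both 2 and 3 divide [K:Q], and [K:Q] ≤ 3·2 = 6, so [K:Q] = 6. (Equivalently: Q(∛501) ⊂ R but ω ∉ R, so [K : Q(∛501)] = 2.)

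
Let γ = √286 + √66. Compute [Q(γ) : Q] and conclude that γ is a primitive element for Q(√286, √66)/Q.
[Q(γ) : Q] = 4 (equivalently, Q(γ) = Q(√286, √66))

Obviously Q(γ) ⊆ Q(√286, √66), and [Q(√286, √66):Q] = 4 (since 286, 66 are distinct squarefree integers > 1 with 18876 not a perfect square). To show equality we compute the minimal polynomial of γ. From γ = √286 + √66: γ^2 = 286 + 2√(18876) + 66 = 352 + 2√(18876), so γ^2 - 352 = 2√(18876); squaring, (γ^2 - 352)^2 = 4·18876, i.e. γ^4 - 704γ^2 + 123904 - 75504 = 0, i.e. γ^4 - 704γ^2 + 48400 = 0. So γ is a root of x^4 - 704x^2 + 48400. This polynomial is irreducible over Q: it has no rational root (each ±√286 ± √66 is irrational), and any factorization into two quadratics over Q would force √(18876) ∈ Q (pairing opposite roots) or √286, √66 ∈ Q (other pairings), all impossible. Hence [Q(γ):Q] = 4 = [Q(√286, √66):Q], so Q(γ) = Q(√286, √66).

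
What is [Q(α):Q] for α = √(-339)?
[Q(α):Q] = 2

[Q(α):Q] equals the degree of the minimal polynomial of α. Here α^2 = -339 and x^2 + 339 is irreducible (d = -339 is squarefree, ≠ 1, hence not a square), so deg(m_α) = 2. Thus [Q(α):Q] = 2.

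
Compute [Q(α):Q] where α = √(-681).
[Q(α):Q] = 2

[Q(α):Q] equals the degree of the minimal polynomial of α. Here α^2 = -681 and x^2 + 681 is irreducible (d = -681 is squarefree, ≠ 1, hence not a square), so deg(m_α) = 2. Thus [Q(α):Q] = 2.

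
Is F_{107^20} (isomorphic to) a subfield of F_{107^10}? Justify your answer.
No: F_{107^20} is not a subfield of F_{107^10}

F_{p^m} embeds in F_{p^n} iff m | n. Here 20 ∤ 10 (since 10 = 0·20 + 10 with remainder 10 ≠ 0), so F_{107^20} is not a subfield of F_{107^10}. Equivalently: if it were, the tower law would give 20 = [F_{107^20}:F_107] dividing [F_{107^10}:F_107] = 10, contradiction.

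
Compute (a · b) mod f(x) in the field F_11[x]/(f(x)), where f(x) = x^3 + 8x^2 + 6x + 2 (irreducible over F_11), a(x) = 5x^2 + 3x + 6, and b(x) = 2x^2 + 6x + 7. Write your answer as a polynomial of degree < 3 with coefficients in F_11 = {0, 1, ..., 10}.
a · b ≡ 5x^2 + 4x + 9 (mod f(x))

Multiply in F_11[x]: a(x)·b(x) = (5x^2 + 3x + 6)·(2x^2 + 6x + 7) = 10x^4 + 3x^3 + 10x^2 + 2x + 9. This has degree ≥ 3, so divide by f(x) over F_11: 10x^4 + 3x^3 + 10x^2 + 2x + 9 = (10x)·(x^3 + 8x^2 + 6x + 2) + (5x^2 + 4x + 9). Hence a·b ≡ 5x^2 + 4x + 9 (mod f). (F_11[x]/(f) is a field with 11^3 = 1331 elements since f is irreducible of degree 3.)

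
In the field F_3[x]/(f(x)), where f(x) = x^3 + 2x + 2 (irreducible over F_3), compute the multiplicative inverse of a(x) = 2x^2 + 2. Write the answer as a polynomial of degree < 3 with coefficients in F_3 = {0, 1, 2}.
a(x)^(-1) ≡ x^2 + x + 1 (mod f(x))

Since f is irreducible over F_3, F_3[x]/(f) is a field and a(x) ≠ 0 has an inverse. Apply the extended Euclidean algorithm to f(x) and a(x) in F_3[x]: f(x) = (2x)·a(x) + (x + 2);  a(x) = (2x + 2)·(x + 2) + (1). The last nonzero remainder is the constant 1 = gcd(f, a) in F_3. Back-substituting through the division chain expresses 1 = s(x)·a(x) + t(x)·f(x) with s(x) ≡ x^2 + x + 1 (mod f), so a(x)^(-1) ≡ s(x) = x^2 + x + 1 (mod f). Check: (2x^2 + 2)·(x^2 + x + 1) = 2x^4 + 2x^3 + x^2 + 2x + 2 ≡ 1 (mod x^3 + 2x + 2).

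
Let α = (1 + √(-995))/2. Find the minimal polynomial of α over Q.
m_α(x) = x^2 - x + 249

From 2α - 1 = √(-995), squaring gives (2α - 1)^2 = -995, i.e. 4α^2 - 4α + 1 = -995, so α^2 - α + (1 + 995)/4 = 0. Since -995 ≡ 1 (mod 4), (1 + 995)/4 = 249 ∈ Z. The polynomial x^2 - x + 249 has discriminant 1 - 4·(249) = -995, which is not a perfect square in Q (d = -995 is squarefree and ≠ 1), so x^2 - x + 249 is irreducible over Q. It is the minimal polynomial of α.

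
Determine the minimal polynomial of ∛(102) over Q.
m_α(x) = x^3 - 102

α satisfies α^3 = 102, so x^3 - 102 annihilates α. By the rational root test, a rational root p/q (in lowest terms) of x^3 - 102 would satisfy p^3 = 102 q^3, forcing q = 1 and p^3 = 102; but 102 is not a perfect cube, contradiction. A monic cubic over Q with no rational root is irreducible (any nontrivial factorization would include a linear factor). Hence x^3 - 102 is the minimal polynomial of α, and in particular [Q(α):Q] = 3.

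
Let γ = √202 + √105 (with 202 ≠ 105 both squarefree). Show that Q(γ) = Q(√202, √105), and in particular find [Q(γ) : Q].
[Q(γ) : Q] = 4 (equivalently, Q(γ) = Q(√202, √105))

Obviously Q(γ) ⊆ Q(√202, √105), and [Q(√202, √105):Q] = 4 (since 202, 105 are distinct squarefree integers > 1 with 21210 not a perfect square). To show equality we compute the minimal polynomial of γ. From γ = √202 + √105: γ^2 = 202 + 2√(21210) + 105 = 307 + 2√(21210), so γ^2 - 307 = 2√(21210); squaring, (γ^2 - 307)^2 = 4·21210, i.e. γ^4 - 614γ^2 + 94249 - 84840 = 0, i.e. γ^4 - 614γ^2 + 9409 = 0. So γ is a root of x^4 - 614x^2 + 9409. This polynomial is irreducible over Q: it has no rational root (each ±√202 ± √105 is irrational), and any factorization into two quadratics over Q would force √(21210) ∈ Q (pairing opposite roots) or √202, √105 ∈ Q (other pairings), all impossible. Hence [Q(γ):Q] = 4 = [Q(√202, √105):Q], so Q(γ) = Q(√202, √105).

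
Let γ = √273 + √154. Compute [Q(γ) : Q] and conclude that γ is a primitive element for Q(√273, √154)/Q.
[Q(γ) : Q] = 4 (equivalently, Q(γ) = Q(√273, √154))

Obviously Q(γ) ⊆ Q(√273, √154), and [Q(√273, √154):Q] = 4 (since 273, 154 are distinct squarefree integers > 1 with 42042 not a perfect square). To show equality we compute the minimal polynomial of γ. From γ = √273 + √154: γ^2 = 273 + 2√(42042) + 154 = 427 + 2√(42042), so γ^2 - 427 = 2√(42042); squaring, (γ^2 - 427)^2 = 4·42042, i.e. γ^4 - 854γ^2 + 182329 - 168168 = 0, i.e. γ^4 - 854γ^2 + 14161 = 0. So γ is a root of x^4 - 854x^2 + 14161. This polynomial is irreducible over Q: it has no rational root (each ±√273 ± √154 is irrational), and any factorization into two quadratics over Q would force √(42042) ∈ Q (pairing opposite roots) or √273, √154 ∈ Q (other pairings), all impossible. Hence [Q(γ):Q] = 4 = [Q(√273, √154):Q], so Q(γ) = Q(√273, √154).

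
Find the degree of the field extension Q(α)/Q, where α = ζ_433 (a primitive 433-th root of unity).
[Q(α):Q] = 432

The minimal polynomial of ζ_433 over Q is the 433-th cyclotomic polynomial Φ_433(x), which is irreducible over Q and has degree φ(433) = 432. Hence [Q(α):Q] = φ(433) = 432.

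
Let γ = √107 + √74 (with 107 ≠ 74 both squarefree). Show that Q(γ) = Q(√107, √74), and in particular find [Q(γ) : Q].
[Q(γ) : Q] = 4 (equivalently, Q(γ) = Q(√107, √74))

Obviously Q(γ) ⊆ Q(√107, √74), and [Q(√107, √74):Q] = 4 (since 107, 74 are distinct squarefree integers > 1 with 7918 not a perfect square). To show equality we compute the minimal polynomial of γ. From γ = √107 + √74: γ^2 = 107 + 2√(7918) + 74 = 181 + 2√(7918), so γ^2 - 181 = 2√(7918); squaring, (γ^2 - 181)^2 = 4·7918, i.e. γ^4 - 362γ^2 + 32761 - 31672 = 0, i.e. γ^4 - 362γ^2 + 1089 = 0. So γ is a root of x^4 - 362x^2 + 1089. This polynomial is irreducible over Q: it has no rational root (each ±√107 ± √74 is irrational), and any factorization into two quadratics over Q would force √(7918) ∈ Q (pairing opposite roots) or √107, √74 ∈ Q (other pairings), all impossible. Hence [Q(γ):Q] = 4 = [Q(√107, √74):Q], so Q(γ) = Q(√107, √74).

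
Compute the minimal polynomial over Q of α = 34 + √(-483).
m_α(x) = x^2 - 68x + 1639

From α - 34 = √(-483), squaring gives (α - 34)^2 = -483, i.e. α^2 - 68α + 1156 = -483, so α^2 - 68α + 1639 = 0. The discriminant of x^2 - 68x + 1639 is (-68)^2 - 4·(1639) = 4624 - 6556 = -1932, and 4·(-483) is not a perfect square in Q since -483 is squarefree and ≠ 1. Hence x^2 - 68x + 1639 is irreducible over Q and is the minimal polynomial of α.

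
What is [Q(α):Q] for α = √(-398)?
[Q(α):Q] = 2

[Q(α):Q] equals the degree of the minimal polynomial of α. Here α^2 = -398 and x^2 + 398 is irreducible (d = -398 is squarefree, ≠ 1, hence not a square), so deg(m_α) = 2. Thus [Q(α):Q] = 2.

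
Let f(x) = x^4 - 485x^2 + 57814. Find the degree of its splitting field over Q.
[K : Q] = 4

Solving the quadratic in x^2: x^2 = (485 ± √(485^2 - 4·57814))/2 = (485 ± √3969)/2 = (485 ± 63)/2, giving x^2 = 211 or x^2 = 274. So f(x) = (x^2 - 211)(x^2 - 274) and the roots of f are ±√211, ±√274. Hence the splitting field is K = Q(√211, √274). Since 211 and 274 are distinct squarefree integers > 1, their product 57814 is not a perfect square, so √274 ∉ Q(√211). By the tower law [K:Q] = [Q(√211,√274):Q(√211)] · [Q(√211):Q] = 2 · 2 = 4.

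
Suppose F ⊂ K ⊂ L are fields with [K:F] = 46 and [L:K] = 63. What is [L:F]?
[L:F] = 2898

The tower law says that for any tower of field extensions F ⊂ K ⊂ L with finite degrees, [L:F] = [L:K] · [K:F]. Here this gives [L:F] = 63 · 46 = 2898.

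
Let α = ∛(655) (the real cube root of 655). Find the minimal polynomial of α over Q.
m_α(x) = x^3 - 655

α satisfies α^3 = 655, so x^3 - 655 annihilates α. By the rational root test, a rational root p/q (in lowest terms) of x^3 - 655 would satisfy p^3 = 655 q^3, forcing q = 1 and p^3 = 655; but 655 is not a perfect cube, contradiction. A monic cubic over Q with no rational root is irreducible (any nontrivial factorization would include a linear factor). Hence x^3 - 655 is the minimal polynomial of α, and in particular [Q(α):Q] = 3.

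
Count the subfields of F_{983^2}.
F_{983^2} has 2 subfields

The subfields of F_{p^n} are exactly the fields F_{p^d} for d | n (each is the fixed field of the unique index-d subgroup of Gal(F_{p^n}/F_p) ≅ Z/nZ). The divisors of n = 2 are {1, 2}, giving 2 subfields: F_{983^1}, F_{983^2}.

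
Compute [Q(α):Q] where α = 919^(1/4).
[Q(α):Q] = 4

α is a root of x^4 - 919. By Eisenstein's criterion at the prime p = 919 (which divides the constant term 919 but p^2 = 844561 does not, since 919 is squarefree), x^4 - 919 is irreducible over Q. Hence [Q(α):Q] = 4.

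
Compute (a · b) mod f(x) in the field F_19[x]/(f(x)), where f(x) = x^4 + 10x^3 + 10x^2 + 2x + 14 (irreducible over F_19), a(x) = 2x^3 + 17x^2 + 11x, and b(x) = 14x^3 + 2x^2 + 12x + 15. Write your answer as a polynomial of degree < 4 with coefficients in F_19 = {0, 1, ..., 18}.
a · b ≡ 6x^3 + 10x^2 + 16x + 2 (mod f(x))

Multiply in F_19[x]: a(x)·b(x) = (2x^3 + 17x^2 + 11x)·(14x^3 + 2x^2 + 12x + 15) = 9x^6 + 14x^5 + 3x^4 + 9x^3 + 7x^2 + 13x. This has degree ≥ 4, so divide by f(x) over F_19: 9x^6 + 14x^5 + 3x^4 + 9x^3 + 7x^2 + 13x = (9x^2 + 8)·(x^4 + 10x^3 + 10x^2 + 2x + 14) + (6x^3 + 10x^2 + 16x + 2). Hence a·b ≡ 6x^3 + 10x^2 + 16x + 2 (mod f). (F_19[x]/(f) is a field with 19^4 = 130321 elements since f is irreducible of degree 4.)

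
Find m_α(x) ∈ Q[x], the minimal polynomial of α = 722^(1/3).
m_α(x) = x^3 - 722

α satisfies α^3 = 722, so x^3 - 722 annihilates α. By the rational root test, a rational root p/q (in lowest terms) of x^3 - 722 would satisfy p^3 = 722 q^3, forcing q = 1 and p^3 = 722; but 722 is not a perfect cube, contradiction. A monic cubic over Q with no rational root is irreducible (any nontrivial factorization would include a linear factor). Hence x^3 - 722 is the minimal polynomial of α, and in particular [Q(α):Q] = 3.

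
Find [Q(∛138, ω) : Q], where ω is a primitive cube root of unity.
[Q(∛138, ω) : Q] = 6

[Q(∛138):Q] = 3 (min poly x^3 - 138, irreducible since 138 is not a perfect cube). [Q(ω):Q] = 2 (min poly x^2 + x + 1). Since Q(∛138) ⊂ R and ω ∉ R, we have ω ∉ Q(∛138), so x^2 + x + 1 remains irreducible over Q(∛138) and [Q(∛138, ω) : Q(∛138)] = 2. By the tower law, [Q(∛138, ω) : Q] = 3 · 2 = 6. (In fact Q(∛138, ω) is the splitting field of x^3 - 138 over Q.)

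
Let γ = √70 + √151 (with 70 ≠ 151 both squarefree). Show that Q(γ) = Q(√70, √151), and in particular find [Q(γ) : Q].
[Q(γ) : Q] = 4 (equivalently, Q(γ) = Q(√70, √151))

Obviously Q(γ) ⊆ Q(√70, √151), and [Q(√70, √151):Q] = 4 (since 70, 151 are distinct squarefree integers > 1 with 10570 not a perfect square). To show equality we compute the minimal polynomial of γ. From γ = √70 + √151: γ^2 = 70 + 2√(10570) + 151 = 221 + 2√(10570), so γ^2 - 221 = 2√(10570); squaring, (γ^2 - 221)^2 = 4·10570, i.e. γ^4 - 442γ^2 + 48841 - 42280 = 0, i.e. γ^4 - 442γ^2 + 6561 = 0. So γ is a root of x^4 - 442x^2 + 6561. This polynomial is irreducible over Q: it has no rational root (each ±√70 ± √151 is irrational), and any factorization into two quadratics over Q would force √(10570) ∈ Q (pairing opposite roots) or √70, √151 ∈ Q (other pairings), all impossible. Hence [Q(γ):Q] = 4 = [Q(√70, √151):Q], so Q(γ) = Q(√70, √151).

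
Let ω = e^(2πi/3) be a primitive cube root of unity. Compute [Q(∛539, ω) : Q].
[Q(∛539, ω) : Q] = 6

[Q(∛539):Q] = 3 (min poly x^3 - 539, irreducible since 539 is not a perfect cube). [Q(ω):Q] = 2 (min poly x^2 + x + 1). Since Q(∛539) ⊂ R and ω ∉ R, we have ω ∉ Q(∛539), so x^2 + x + 1 remains irreducible over Q(∛539) and [Q(∛539, ω) : Q(∛539)] = 2. By the tower law, [Q(∛539, ω) : Q] = 3 · 2 = 6. (In fact Q(∛539, ω) is the splitting field of x^3 - 539 over Q.)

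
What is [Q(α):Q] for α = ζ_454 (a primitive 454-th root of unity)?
[Q(α):Q] = 226

The minimal polynomial of ζ_454 over Q is the 454-th cyclotomic polynomial Φ_454(x), which is irreducible over Q and has degree φ(454) = 226. Hence [Q(α):Q] = φ(454) = 226.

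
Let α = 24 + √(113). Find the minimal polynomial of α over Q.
m_α(x) = x^2 - 48x + 463

From α - 24 = √(113), squaring gives (α - 24)^2 = 113, i.e. α^2 - 48α + 576 = 113, so α^2 - 48α + 463 = 0. The discriminant of x^2 - 48x + 463 is (-48)^2 - 4·(463) = 2304 - 1852 = 452, and 4·(113) is not a perfect square in Q since 113 is squarefree and ≠ 1. Hence x^2 - 48x + 463 is irreducible over Q and is the minimal polynomial of α.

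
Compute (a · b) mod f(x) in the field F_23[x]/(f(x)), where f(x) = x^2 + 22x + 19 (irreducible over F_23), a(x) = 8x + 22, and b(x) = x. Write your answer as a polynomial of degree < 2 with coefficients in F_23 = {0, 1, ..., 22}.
a · b ≡ 7x + 9 (mod f(x))

Multiply in F_23[x]: a(x)·b(x) = (8x + 22)·(x) = 8x^2 + 22x. This has degree ≥ 2, so divide by f(x) over F_23: 8x^2 + 22x = (8)·(x^2 + 22x + 19) + (7x + 9). Hence a·b ≡ 7x + 9 (mod f). (F_23[x]/(f) is a field with 23^2 = 529 elements since f is irreducible of degree 2.)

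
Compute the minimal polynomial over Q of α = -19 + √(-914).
m_α(x) = x^2 + 38x + 1275

From α + 19 = √(-914), squaring gives (α + 19)^2 = -914, i.e. α^2 + 38α + 361 = -914, so α^2 + 38α + 1275 = 0. The discriminant of x^2 + 38x + 1275 is (38)^2 - 4·(1275) = 1444 - 5100 = -3656, and 4·(-914) is not a perfect square in Q since -914 is squarefree and ≠ 1. Hence x^2 + 38x + 1275 is irreducible over Q and is the minimal polynomial of α.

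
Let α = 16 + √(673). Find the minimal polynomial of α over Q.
m_α(x) = x^2 - 32x - 417

From α - 16 = √(673), squaring gives (α - 16)^2 = 673, i.e. α^2 - 32α + 256 = 673, so α^2 - 32α - 417 = 0. The discriminant of x^2 - 32x - 417 is (-32)^2 - 4·(-417) = 1024 + 1668 = 2692, and 4·(673) is not a perfect square in Q since 673 is squarefree and ≠ 1. Hence x^2 - 32x - 417 is irreducible over Q and is the minimal polynomial of α.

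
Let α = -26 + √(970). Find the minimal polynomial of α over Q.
m_α(x) = x^2 + 52x - 294

From α + 26 = √(970), squaring gives (α + 26)^2 = 970, i.e. α^2 + 52α + 676 = 970, so α^2 + 52α - 294 = 0. The discriminant of x^2 + 52x - 294 is (52)^2 - 4·(-294) = 2704 + 1176 = 3880, and 4·(970) is not a perfect square in Q since 970 is squarefree and ≠ 1. Hence x^2 + 52x - 294 is irreducible over Q and is the minimal polynomial of α.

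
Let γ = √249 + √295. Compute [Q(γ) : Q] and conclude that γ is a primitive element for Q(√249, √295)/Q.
[Q(γ) : Q] = 4 (equivalently, Q(γ) = Q(√249, √295))

Obviously Q(γ) ⊆ Q(√249, √295), and [Q(√249, √295):Q] = 4 (since 249, 295 are distinct squarefree integers > 1 with 73455 not a perfect square). To show equality we compute the minimal polynomial of γ. From γ = √249 + √295: γ^2 = 249 + 2√(73455) + 295 = 544 + 2√(73455), so γ^2 - 544 = 2√(73455); squaring, (γ^2 - 544)^2 = 4·73455, i.e. γ^4 - 1088γ^2 + 295936 - 293820 = 0, i.e. γ^4 - 1088γ^2 + 2116 = 0. So γ is a root of x^4 - 1088x^2 + 2116. This polynomial is irreducible over Q: it has no rational root (each ±√249 ± √295 is irrational), and any factorization into two quadratics over Q would force √(73455) ∈ Q (pairing opposite roots) or √249, √295 ∈ Q (other pairings), all impossible. Hence [Q(γ):Q] = 4 = [Q(√249, √295):Q], so Q(γ) = Q(√249, √295).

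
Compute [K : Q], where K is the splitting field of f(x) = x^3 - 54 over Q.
[K : Q] = 6

The roots of x^3 - 54 are ∛54, ω∛54, ω^2∛54 where ω = e^(2πi/3) is a primitive cube root of unity, so K = Q(∛54, ω). Now [Q(∛54):Q] = 3 (since 54 is not a perfect cube, x^3 - 54 is irreducible) and [Q(ω):Q] = 2. Both 2 and 3 divide [K:Q], and [K:Q] ≤ 3·2 = 6, so [K:Q] = 6. (Equivalently: Q(∛54) ⊂ R but ω ∉ R, so [K : Q(∛54)] = 2.)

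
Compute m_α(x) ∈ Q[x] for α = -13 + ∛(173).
m_α(x) = x^3 + 39x^2 + 507x + 2024

Set β = α + 13 = ∛(173), so β^3 = 173. Then (α + 13)^3 - 173 = 0, i.e. α is a root of g(x) = (x + 13)^3 - 173 = x^3 + 39x^2 + 507x + 2024. Since g(x) = h(x + 13) where h(x) = x^3 - 173, and h is irreducible over Q (because 173 is not a perfect cube, so h has no rational root, and a monic cubic with no rational root is irreducible), g is also irreducible (irreducibility is preserved under the substitution x → x + 13). Hence m_α(x) = x^3 + 39x^2 + 507x + 2024.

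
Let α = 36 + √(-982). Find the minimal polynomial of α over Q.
m_α(x) = x^2 - 72x + 2278

From α - 36 = √(-982), squaring gives (α - 36)^2 = -982, i.e. α^2 - 72α + 1296 = -982, so α^2 - 72α + 2278 = 0. The discriminant of x^2 - 72x + 2278 is (-72)^2 - 4·(2278) = 5184 - 9112 = -3928, and 4·(-982) is not a perfect square in Q since -982 is squarefree and ≠ 1. Hence x^2 - 72x + 2278 is irreducible over Q and is the minimal polynomial of α.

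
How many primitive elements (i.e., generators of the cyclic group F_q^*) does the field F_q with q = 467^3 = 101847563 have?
There are φ(101847562) = 48032352 primitive elements

F_q^* is cyclic of order q - 1 = 101847562. A cyclic group of order m has exactly φ(m) generators. Here m = 101847562 = 2 · 19 · 233 · 11503, so the number of primitive elements is φ(101847562) = 48032352.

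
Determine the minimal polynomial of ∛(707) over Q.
m_α(x) = x^3 - 707

α satisfies α^3 = 707, so x^3 - 707 annihilates α. By the rational root test, a rational root p/q (in lowest terms) of x^3 - 707 would satisfy p^3 = 707 q^3, forcing q = 1 and p^3 = 707; but 707 is not a perfect cube, contradiction. A monic cubic over Q with no rational root is irreducible (any nontrivial factorization would include a linear factor). Hence x^3 - 707 is the minimal polynomial of α, and in particular [Q(α):Q] = 3.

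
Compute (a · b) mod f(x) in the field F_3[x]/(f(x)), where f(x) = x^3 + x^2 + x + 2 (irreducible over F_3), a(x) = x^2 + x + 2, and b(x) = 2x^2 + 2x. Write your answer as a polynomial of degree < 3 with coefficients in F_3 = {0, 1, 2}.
a · b ≡ 2x^2 + x + 2 (mod f(x))

Multiply in F_3[x]: a(x)·b(x) = (x^2 + x + 2)·(2x^2 + 2x) = 2x^4 + x^3 + x. This has degree ≥ 3, so divide by f(x) over F_3: 2x^4 + x^3 + x = (2x + 2)·(x^3 + x^2 + x + 2) + (2x^2 + x + 2). Hence a·b ≡ 2x^2 + x + 2 (mod f). (F_3[x]/(f) is a field with 3^3 = 27 elements since f is irreducible of degree 3.)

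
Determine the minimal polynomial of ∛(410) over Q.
m_α(x) = x^3 - 410

α satisfies α^3 = 410, so x^3 - 410 annihilates α. By the rational root test, a rational root p/q (in lowest terms) of x^3 - 410 would satisfy p^3 = 410 q^3, forcing q = 1 and p^3 = 410; but 410 is not a perfect cube, contradiction. A monic cubic over Q with no rational root is irreducible (any nontrivial factorization would include a linear factor). Hence x^3 - 410 is the minimal polynomial of α, and in particular [Q(α):Q] = 3.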